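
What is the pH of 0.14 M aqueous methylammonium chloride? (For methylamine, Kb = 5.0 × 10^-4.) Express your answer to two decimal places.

CH3NH3+ is the conjugate acid of the weak base CH3NH2.
Ka = Kw/Kb = 1.0×10^-14 / 5.0 × 10^-4 = 2.00 × 10^-11
From the ICE table, Ka = [H+]²/(0.14 − [H+]) = 2.00 × 10^-11.
Neglecting [H+] in the denominator: [H+] = √(2.00 × 10^-11 × 0.14) = 1.67 × 10^-6 M
pH = −log[H+] = −log(1.67 × 10^-6) = 5.78

pH = 5.78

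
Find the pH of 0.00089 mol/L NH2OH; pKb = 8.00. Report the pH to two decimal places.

NH2OH + H2O ⇌ NH3OH+ + OH-
Kb = 10^(−8.00) = 1.00 × 10^-8
From the ICE table, Kb = [OH-]²/(0.00089 − [OH-]) = 1.00 × 10^-8.
Since Kb ≪ C₀, [OH-] ≈ √(Kb·C₀) = 2.98 × 10^-6 M.
([OH-]/C₀ = 0.34% < 5%, so the approximation holds.)
pOH = −log(2.98 × 10^-6) = 5.53; pH = 14.00 − 5.53 = 8.47

pH = 8.47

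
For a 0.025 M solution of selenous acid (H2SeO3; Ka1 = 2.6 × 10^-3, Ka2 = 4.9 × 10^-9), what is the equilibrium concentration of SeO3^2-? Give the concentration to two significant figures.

First ionization gives [H+] ≈ [HSeO3-] = 6.87 × 10^-3 M.
Second step: Ka2 = [H+][SeO3^2-]/[HSeO3-] ≈ [SeO3^2-] (since [H+] ≈ [HSeO3-]).
So [SeO3^2-] ≈ Ka2.

4.9 × 10^-9 M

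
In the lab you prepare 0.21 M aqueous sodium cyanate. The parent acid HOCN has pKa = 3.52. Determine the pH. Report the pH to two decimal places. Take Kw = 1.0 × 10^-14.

OCN- is the conjugate base of the weak acid HOCN.
Ka = 10^(−3.52) = 3.02 × 10^-4
Kb = Kw/Ka = 1.0×10^-14 / 3.02 × 10^-4 = 3.31 × 10^-11
From the ICE table, Kb = x²/(0.21 − x) = 3.31 × 10^-11.
Assume x ≪ 0.21: x ≈ √(3.31 × 10^-11 × 0.21) = 2.64 × 10^-6 M
(x/C₀ = 0.0013% < 5%, so the approximation holds.)
pOH = −log(2.64 × 10^-6) = 5.58; pH = 14.00 − 5.58 = 8.42

pH = 8.42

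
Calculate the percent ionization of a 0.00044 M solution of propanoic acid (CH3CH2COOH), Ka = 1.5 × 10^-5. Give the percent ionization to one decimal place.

16.8%

CH3CH2COOH ⇌ CH3CH2COO- + H+; let x = [H+] at equilibrium.
Solve x² + 1.5e-05x − 6.6e-09 = 0 → x = 7.41 × 10^-5 M
Fraction ionized = 7.41 × 10^-5 / 0.00044 = 0.1684 → 16.8%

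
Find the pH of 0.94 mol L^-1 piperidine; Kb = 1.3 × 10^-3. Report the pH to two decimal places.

pH = 12.54

C5H10NH + H2O ⇌ C5H10NH2+ + OH-
Kb = x²/(0.94 − x) = 1.3 × 10^-3
Assume x ≪ 0.94: x ≈ √(1.3 × 10^-3 × 0.94) = 3.50 × 10^-2 M
(x/C₀ = 3.7% < 5%, so the approximation holds.)
pOH = 1.46, so pH = 14.00 − pOH = 12.54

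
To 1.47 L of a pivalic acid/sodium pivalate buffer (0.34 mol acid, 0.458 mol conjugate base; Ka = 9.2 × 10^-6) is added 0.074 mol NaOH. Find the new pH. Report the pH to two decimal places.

pH = 5.34

OH- converts (CH3)3CCOOH to (CH3)3CCOO-: (CH3)3CCOOH → 0.266 mol, (CH3)3CCOO- → 0.532 mol.
pKa = −log(9.2 × 10^-6) = 5.036
pH = pKa + log([A⁻]/[HA]) = 5.036 + log(0.532/0.266) = 5.036 +0.301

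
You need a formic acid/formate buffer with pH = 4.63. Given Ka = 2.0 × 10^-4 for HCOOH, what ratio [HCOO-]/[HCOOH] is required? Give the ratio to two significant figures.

ratio = 8.5

pKa = -log(2.0 × 10^-4) = 3.699
pH = pKa + log(r) ⇒ log(r) = 4.63 − 3.699 = +0.931
r = [HCOO-]/[HCOOH] = 10^(+0.931) = 8.53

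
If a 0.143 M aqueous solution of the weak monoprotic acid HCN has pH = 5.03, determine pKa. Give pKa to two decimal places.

pKa = 9.22

[H+] = 10^(-5.03) = 9.33 × 10^-6 M
At equilibrium [HA] = 0.143 − 9.33 × 10^-6 = 1.43 × 10^-1 M
Ka = [H+][A-]/[HA] = (9.33 × 10^-6)² / 1.43 × 10^-1 = 6.09 × 10^-10
pKa = -log(6.09 × 10^-10) = 9.22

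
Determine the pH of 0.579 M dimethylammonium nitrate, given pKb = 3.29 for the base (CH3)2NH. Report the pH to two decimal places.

(CH3)2NH2+ is the conjugate acid of the weak base (CH3)2NH.
Kb = 10^(−3.29) = 5.13 × 10^-4
Ka = Kw/Kb = 1.0×10^-14 / 5.13 × 10^-4 = 1.95 × 10^-11
Ka = [H+]²/(0.579 − [H+]) = 1.95 × 10^-11
Neglecting [H+] in the denominator: [H+] = √(1.95 × 10^-11 × 0.579) = 3.36 × 10^-6 M
([H+]/C₀ = 0.00058% < 5%, so the approximation holds.)
pH = −log[H+] = −log(3.36 × 10^-6) = 5.47

pH = 5.47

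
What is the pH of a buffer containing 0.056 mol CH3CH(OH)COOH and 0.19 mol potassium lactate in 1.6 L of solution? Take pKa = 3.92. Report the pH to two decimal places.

pH = 4.45

Using pH = pKa + log([base]/[acid]) with [base]/[acid] = 0.19/0.056:
pH = 3.92 + (+0.531) = 4.45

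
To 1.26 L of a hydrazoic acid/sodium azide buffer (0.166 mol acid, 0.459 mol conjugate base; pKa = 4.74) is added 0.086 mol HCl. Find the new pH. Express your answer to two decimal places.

pH = 4.91

After neutralization: n(HN3) = 0.252 mol, n(N3-) = 0.373 mol.
Henderson–Hasselbalch with mole ratio 0.373/0.252: pH = 4.74 + (+0.170)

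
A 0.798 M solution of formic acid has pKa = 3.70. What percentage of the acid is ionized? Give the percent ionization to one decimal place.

HCOOH ⇌ HCOO- + H+; let x = [H+] at equilibrium.
Ka = 10^(−3.70) = 2.00 × 10^-4
x ≈ √(Ka·C₀) = √(2.00 × 10^-4 × 0.798) = 1.26 × 10^-2 M
Fraction ionized = 1.26 × 10^-2 / 0.798 = 0.0158 → 1.6%

1.6%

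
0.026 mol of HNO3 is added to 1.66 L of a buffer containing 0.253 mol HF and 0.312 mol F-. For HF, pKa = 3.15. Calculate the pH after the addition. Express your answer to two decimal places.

Added H+ converts F- to HF: HF → 0.279 mol, F- → 0.286 mol.
pH = pKa + log([A⁻]/[HA]) = 3.15 + log(0.286/0.279) = 3.15 +0.011

pH = 3.16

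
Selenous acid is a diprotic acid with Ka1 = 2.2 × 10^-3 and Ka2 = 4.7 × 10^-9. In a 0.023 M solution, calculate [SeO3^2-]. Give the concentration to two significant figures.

4.7 × 10^-9 M

First ionization gives [H+] ≈ [HSeO3-] = 6.10 × 10^-3 M.
Second step: Ka2 = [H+][SeO3^2-]/[HSeO3-] ≈ [SeO3^2-] (since [H+] ≈ [HSeO3-]).
So [SeO3^2-] ≈ Ka2.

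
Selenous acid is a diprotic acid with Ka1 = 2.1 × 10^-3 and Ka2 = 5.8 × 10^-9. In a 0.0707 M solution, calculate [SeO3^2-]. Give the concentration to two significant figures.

First ionization gives [H+] ≈ [HSeO3-] = 1.12 × 10^-2 M.
Second step: Ka2 = [H+][SeO3^2-]/[HSeO3-] ≈ [SeO3^2-] (since [H+] ≈ [HSeO3-]).
So [SeO3^2-] ≈ Ka2.

5.8 × 10^-9 M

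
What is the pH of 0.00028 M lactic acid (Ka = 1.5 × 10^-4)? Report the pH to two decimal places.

CH3CH(OH)COOH ⇌ CH3CH(OH)COO- + H+
From the ICE table, Ka = x²/(0.00028 − x) = 1.5 × 10^-4.
The 5% rule fails; solving x² + Ka·x − Ka·C₀ = 0 exactly:
x = (−Ka + √(Ka² + 4·Ka·C₀))/2 = 1.43 × 10^-4 M
pH = −log[H+] = −log(1.43 × 10^-4) = 3.84

pH = 3.84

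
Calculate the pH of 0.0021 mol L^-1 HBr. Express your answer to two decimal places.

HBr is a strong acid and dissociates completely, so [H+] = 0.0021 M.
pH = -log(0.0021) = 2.68

pH = 2.68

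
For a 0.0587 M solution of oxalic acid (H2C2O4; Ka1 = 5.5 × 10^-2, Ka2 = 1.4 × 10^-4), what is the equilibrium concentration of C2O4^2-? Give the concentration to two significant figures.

First ionization gives [H+] ≈ [HC2O4-] = 3.56 × 10^-2 M.
Second step: Ka2 = [H+][C2O4^2-]/[HC2O4-] ≈ [C2O4^2-] (since [H+] ≈ [HC2O4-]).
So [C2O4^2-] ≈ Ka2.

1.4 × 10^-4 M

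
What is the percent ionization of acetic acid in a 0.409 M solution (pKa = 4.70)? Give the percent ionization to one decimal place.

CH3COOH ⇌ CH3COO- + H+; let x = [H+] at equilibrium.
Ka = 10^(−4.70) = 2.00 × 10^-5
x ≈ √(Ka·C₀) = √(2.00 × 10^-5 × 0.409) = 2.86 × 10^-3 M
Fraction ionized = 2.86 × 10^-3 / 0.409 = 0.0070 → 0.7%

0.7%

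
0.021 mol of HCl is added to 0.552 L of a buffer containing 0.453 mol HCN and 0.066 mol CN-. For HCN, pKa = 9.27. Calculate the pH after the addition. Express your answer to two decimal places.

pH = 8.25

After neutralization: n(HCN) = 0.474 mol, n(CN-) = 0.045 mol.
pH = pKa + log(n_CN-/n_HCN) = 9.27 + log(0.045/0.474) = 9.27 + (-1.023)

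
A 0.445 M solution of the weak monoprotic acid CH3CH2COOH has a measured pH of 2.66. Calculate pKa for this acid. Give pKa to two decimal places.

pKa = 4.97

[H+] = 10^(-2.66) = 2.19 × 10^-3 M
At equilibrium [HA] = 0.445 − 2.19 × 10^-3 = 4.43 × 10^-1 M
Ka = [H+][A-]/[HA] = (2.19 × 10^-3)² / 4.43 × 10^-1 = 1.08 × 10^-5
pKa = -log(1.08 × 10^-5) = 4.97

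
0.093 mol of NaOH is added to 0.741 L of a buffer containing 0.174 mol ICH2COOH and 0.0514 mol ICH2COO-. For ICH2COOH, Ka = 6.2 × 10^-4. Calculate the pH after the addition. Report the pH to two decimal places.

OH- converts ICH2COOH to ICH2COO-: ICH2COOH → 0.081 mol, ICH2COO- → 0.144 mol.
pKa = −log(6.2 × 10^-4) = 3.208
pH = pKa + log([A⁻]/[HA]) = 3.208 + log(0.144/0.081) = 3.208 +0.250

pH = 3.46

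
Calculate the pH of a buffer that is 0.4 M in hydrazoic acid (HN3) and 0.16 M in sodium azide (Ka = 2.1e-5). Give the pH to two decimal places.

pKa = −log(2.1 × 10^-5) = 4.678
Henderson–Hasselbalch: pH = pKa + log([N3-]/[HN3]) = 4.678 + log(0.16/0.4)
pH = 4.678 + (-0.398) = 4.28

pH = 4.28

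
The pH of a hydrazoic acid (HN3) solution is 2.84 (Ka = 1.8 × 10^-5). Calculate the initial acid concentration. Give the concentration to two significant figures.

[H+] = 10^(-2.84) = 1.45 × 10^-3 M = x
Ka = x²/(C₀ − x) ⇒ C₀ = x + x²/Ka
C₀ = 1.45 × 10^-3 + (1.45 × 10^-3)²/(1.8 × 10^-5) = 1.18 × 10^-1 M

C₀ = 1.2 × 10^-1 M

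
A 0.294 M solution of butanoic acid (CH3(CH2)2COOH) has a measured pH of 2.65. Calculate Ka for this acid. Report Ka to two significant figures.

Ka = 1.7 × 10^-5

[H+] = 10^(-2.65) = 2.24 × 10^-3 M
At equilibrium [HA] = 0.294 − 2.24 × 10^-3 = 2.92 × 10^-1 M
Ka = [H+][A-]/[HA] = (2.24 × 10^-3)² / 2.92 × 10^-1 = 1.7 × 10^-5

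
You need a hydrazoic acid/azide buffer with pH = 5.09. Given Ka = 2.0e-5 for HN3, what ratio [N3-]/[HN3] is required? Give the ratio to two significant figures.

ratio = 2.5

pKa = -log(2.0 × 10^-5) = 4.699
pH = pKa + log(r) ⇒ log(r) = 5.09 − 4.699 = +0.391
r = [N3-]/[HN3] = 10^(+0.391) = 2.46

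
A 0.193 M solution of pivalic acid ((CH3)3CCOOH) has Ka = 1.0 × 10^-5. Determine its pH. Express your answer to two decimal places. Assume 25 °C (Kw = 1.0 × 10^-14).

(CH3)3CCOOH ⇌ (CH3)3CCOO- + H+
Ka = [H+]²/(0.193 − [H+]) = 1.0 × 10^-5
Since Ka ≪ C₀, [H+] ≈ √(Ka·C₀) = 1.39 × 10^-3 M.
Check: 0.72% ionized — well under 5%, approximation valid.
pH = −log(1.39 × 10^-3) = 2.86

pH = 2.86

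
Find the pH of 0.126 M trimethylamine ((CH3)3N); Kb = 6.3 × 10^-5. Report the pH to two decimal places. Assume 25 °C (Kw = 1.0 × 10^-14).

(CH3)3N + H2O ⇌ (CH3)3NH+ + OH-
Kb = [OH-]²/(0.126 − [OH-]) = 6.3 × 10^-5
Neglecting [OH-] in the denominator: [OH-] = √(6.3 × 10^-5 × 0.126) = 2.82 × 10^-3 M
([OH-]/C₀ = 2.2% < 5%, so the approximation holds.)
pOH = −log(2.82 × 10^-3) = 2.55; pH = 14.00 − 2.55 = 11.45

pH = 11.45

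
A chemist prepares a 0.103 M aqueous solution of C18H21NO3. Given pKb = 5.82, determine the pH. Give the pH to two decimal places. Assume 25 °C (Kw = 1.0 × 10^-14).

pH = 10.60

C18H21NO3 + H2O ⇌ C18H22NO3+ + OH-
Kb = 10^(−5.82) = 1.51 × 10^-6
Kb = x²/(0.103 − x) = 1.51 × 10^-6
Since Kb ≪ C₀, x ≈ √(Kb·C₀) = 3.94 × 10^-4 M.
pOH = −log(3.94 × 10^-4) = 3.40; pH = 14.00 − 3.40 = 10.60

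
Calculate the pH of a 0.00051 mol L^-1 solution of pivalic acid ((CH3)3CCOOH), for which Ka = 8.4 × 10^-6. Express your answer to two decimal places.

pH = 4.21

(CH3)3CCOOH ⇌ (CH3)3CCOO- + H+
Ka = x²/(0.00051 − x) = 8.4 × 10^-6
Here C₀/Ka ≈ 60.7, so the small-x approximation fails. Use the quadratic:
x = [−8.4e-06 + √(8.4e-06² + 1.71e-08)]/2 = 6.14 × 10^-5 M
pH = −log[H+] = −log(6.14 × 10^-5) = 4.21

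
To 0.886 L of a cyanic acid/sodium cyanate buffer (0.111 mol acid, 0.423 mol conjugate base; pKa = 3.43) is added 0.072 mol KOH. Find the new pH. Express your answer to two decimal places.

pH = 4.53

OH- converts HOCN to OCN-: HOCN → 0.039 mol, OCN- → 0.495 mol.
pH = pKa + log([A⁻]/[HA]) = 3.43 + log(0.495/0.039) = 3.43 +1.104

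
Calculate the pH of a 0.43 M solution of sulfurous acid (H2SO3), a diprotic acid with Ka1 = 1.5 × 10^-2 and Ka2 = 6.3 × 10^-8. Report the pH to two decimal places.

Since Ka1 ≫ Ka2, the first ionization dominates [H+].
Ka1 = x²/(0.43 − x) = 1.5 × 10^-2
Solving the quadratic: x = (−Ka1 + √(Ka1² + 4·Ka1·C₀))/2 = 7.32 × 10^-2 M
pH = −log(7.32 × 10^-2) = 1.14

pH = 1.14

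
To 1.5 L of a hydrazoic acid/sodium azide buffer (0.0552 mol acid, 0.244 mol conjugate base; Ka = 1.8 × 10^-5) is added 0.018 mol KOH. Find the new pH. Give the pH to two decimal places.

pH = 5.59

After neutralization: n(HN3) = 0.0372 mol, n(N3-) = 0.262 mol.
pKa = −log(1.8 × 10^-5) = 4.745
pH = pKa + log(n_N3-/n_HN3) = 4.745 + log(0.262/0.0372) = 4.745 + (+0.848)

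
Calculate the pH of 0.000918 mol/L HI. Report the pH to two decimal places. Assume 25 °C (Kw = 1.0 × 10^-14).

HI is a strong acid and dissociates completely, so [H+] = 0.000918 M.
pH = -log(0.000918) = 3.04

pH = 3.04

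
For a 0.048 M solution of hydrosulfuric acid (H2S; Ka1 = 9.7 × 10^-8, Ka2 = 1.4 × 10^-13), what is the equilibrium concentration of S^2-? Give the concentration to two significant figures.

First ionization gives [H+] ≈ [HS-] = 6.82 × 10^-5 M.
Second step: Ka2 = [H+][S^2-]/[HS-] ≈ [S^2-] (since [H+] ≈ [HS-]).
So [S^2-] ≈ Ka2.

1.4 × 10^-13 M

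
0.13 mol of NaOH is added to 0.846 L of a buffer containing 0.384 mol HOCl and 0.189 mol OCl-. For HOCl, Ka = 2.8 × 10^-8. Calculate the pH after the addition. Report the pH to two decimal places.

OH- converts HOCl to OCl-: HOCl → 0.254 mol, OCl- → 0.319 mol.
pKa = −log(2.8 × 10^-8) = 7.553
pH = pKa + log([A⁻]/[HA]) = 7.553 + log(0.319/0.254) = 7.553 +0.099

pH = 7.65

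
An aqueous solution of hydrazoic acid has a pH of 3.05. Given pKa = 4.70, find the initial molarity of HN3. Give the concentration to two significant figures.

[H+] = 10^(-3.05) = 8.91 × 10^-4 M = x
Ka = 10^(−4.70) = 2.00 × 10^-5
Ka = x²/(C₀ − x) ⇒ C₀ = x + x²/Ka
C₀ = 8.91 × 10^-4 + (8.91 × 10^-4)²/(2.00 × 10^-5) = 4.06 × 10^-2 M

C₀ = 4.1 × 10^-2 M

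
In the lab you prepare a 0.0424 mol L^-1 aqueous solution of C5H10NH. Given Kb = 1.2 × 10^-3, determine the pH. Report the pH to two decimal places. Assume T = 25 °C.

C5H10NH + H2O ⇌ C5H10NH2+ + OH-
From the ICE table, Kb = [OH-]²/(0.0424 − [OH-]) = 1.2 × 10^-3.
Here C₀/Kb ≈ 35.3, so the small-[OH-] approximation fails. Use the quadratic:
[OH-] = (−Kb + √(Kb² + 4·Kb·C₀))/2 = 6.56 × 10^-3 M
pOH = 2.18, so pH = 14.00 − pOH = 11.82

pH = 11.82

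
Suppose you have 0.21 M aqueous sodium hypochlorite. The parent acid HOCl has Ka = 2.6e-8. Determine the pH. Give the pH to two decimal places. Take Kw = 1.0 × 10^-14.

pH = 10.45

OCl- is the conjugate base of the weak acid HOCl.
Kb = Kw/Ka = 1.0×10^-14 / 2.6 × 10^-8 = 3.85 × 10^-7
Kb = x²/(0.21 − x) = 3.85 × 10^-7
Since Kb ≪ C₀, x ≈ √(Kb·C₀) = 2.84 × 10^-4 M.
Check: 0.14% ionized — well under 5%, approximation valid.
pOH = 3.55, so pH = 14.00 − pOH = 10.45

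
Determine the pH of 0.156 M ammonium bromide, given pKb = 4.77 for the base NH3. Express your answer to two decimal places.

pH = 5.02

NH4+ is the conjugate acid of the weak base NH3.
Kb = 10^(−4.77) = 1.70 × 10^-5
Ka = Kw/Kb = 1.0×10^-14 / 1.70 × 10^-5 = 5.88 × 10^-10
From the ICE table, Ka = x²/(0.156 − x) = 5.88 × 10^-10.
Since Ka ≪ C₀, x ≈ √(Ka·C₀) = 9.58 × 10^-6 M.
pH = −log(9.58 × 10^-6) = 5.02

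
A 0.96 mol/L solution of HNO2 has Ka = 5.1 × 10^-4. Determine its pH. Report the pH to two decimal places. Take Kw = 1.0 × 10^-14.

HNO2 ⇌ NO2- + H+
From the ICE table, Ka = x²/(0.96 − x) = 5.1 × 10^-4.
Neglecting x in the denominator: x = √(5.1 × 10^-4 × 0.96) = 2.21 × 10^-2 M
(x/C₀ = 2.3% < 5%, so the approximation holds.)
pH = −log[H+] = −log(2.21 × 10^-2) = 1.66

pH = 1.66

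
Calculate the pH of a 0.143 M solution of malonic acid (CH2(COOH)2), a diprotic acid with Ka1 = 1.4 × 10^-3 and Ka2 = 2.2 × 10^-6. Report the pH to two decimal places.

pH = 1.87

Ka1 ≫ Ka2, so treat the first dissociation as the only significant source of H+.
Ka1 = x²/(0.143 − x) = 1.4 × 10^-3
Solving the quadratic: x = (−Ka1 + √(Ka1² + 4·Ka1·C₀))/2 = 1.35 × 10^-2 M
pH = −log(1.35 × 10^-2) = 1.87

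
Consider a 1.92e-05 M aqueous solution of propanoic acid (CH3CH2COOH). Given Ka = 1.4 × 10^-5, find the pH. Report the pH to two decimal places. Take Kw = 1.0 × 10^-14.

CH3CH2COOH ⇌ CH3CH2COO- + H+
Ka = [H+]²/(1.92e-05 − [H+]) = 1.4 × 10^-5
[H+] is not negligible relative to C₀; solve [H+]² + 1.4e-05·[H+] − 2.69e-10 = 0.
[H+] = (−Ka + √(Ka² + 4·Ka·C₀))/2 = 1.08 × 10^-5 M
pH = −log(1.08 × 10^-5) = 4.97

pH = 4.97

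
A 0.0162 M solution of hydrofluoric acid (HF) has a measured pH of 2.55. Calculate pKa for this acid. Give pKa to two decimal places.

pKa = 3.23

[H+] = 10^(-2.55) = 2.82 × 10^-3 M
At equilibrium [HA] = 0.0162 − 2.82 × 10^-3 = 1.34 × 10^-2 M
Ka = [H+][A-]/[HA] = (2.82 × 10^-3)² / 1.34 × 10^-2 = 5.93 × 10^-4
pKa = -log(5.93 × 10^-4) = 3.23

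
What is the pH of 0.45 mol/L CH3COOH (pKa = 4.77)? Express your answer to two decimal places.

CH3COOH ⇌ CH3COO- + H+
Ka = 10^(−4.77) = 1.70 × 10^-5
Ka = x²/(0.45 − x) = 1.70 × 10^-5
Neglecting x in the denominator: x = √(1.70 × 10^-5 × 0.45) = 2.77 × 10^-3 M
pH = −log(2.77 × 10^-3) = 2.56

pH = 2.56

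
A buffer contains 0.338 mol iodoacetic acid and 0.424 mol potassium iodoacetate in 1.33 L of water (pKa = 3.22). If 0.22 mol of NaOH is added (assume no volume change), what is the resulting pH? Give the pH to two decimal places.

After neutralization: n(ICH2COOH) = 0.118 mol, n(ICH2COO-) = 0.644 mol.
pH = pKa + log([A⁻]/[HA]) = 3.22 + log(0.644/0.118) = 3.22 +0.737

pH = 3.96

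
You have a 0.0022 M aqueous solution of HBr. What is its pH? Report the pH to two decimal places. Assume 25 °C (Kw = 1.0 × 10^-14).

HBr is a strong acid and dissociates completely, so [H+] = 0.0022 M.
pH = -log(0.0022) = 2.66

pH = 2.66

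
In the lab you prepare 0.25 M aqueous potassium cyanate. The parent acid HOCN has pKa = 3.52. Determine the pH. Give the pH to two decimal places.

OCN- is the conjugate base of the weak acid HOCN.
Ka = 10^(−3.52) = 3.02 × 10^-4
Kb = Kw/Ka = 1.0×10^-14 / 3.02 × 10^-4 = 3.31 × 10^-11
From the ICE table, Kb = x²/(0.25 − x) = 3.31 × 10^-11.
Since Kb ≪ C₀, x ≈ √(Kb·C₀) = 2.88 × 10^-6 M.
(x/C₀ = 0.0012% < 5%, so the approximation holds.)
pOH = −log(2.88 × 10^-6) = 5.54; pH = 14.00 − 5.54 = 8.46

pH = 8.46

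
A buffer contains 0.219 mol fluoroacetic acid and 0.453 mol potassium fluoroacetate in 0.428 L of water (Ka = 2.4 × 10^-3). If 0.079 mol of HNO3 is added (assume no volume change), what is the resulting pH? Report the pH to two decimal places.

pH = 2.72

After neutralization: n(FCH2COOH) = 0.298 mol, n(FCH2COO-) = 0.374 mol.
pKa = −log(2.4 × 10^-3) = 2.620
pH = pKa + log(n_FCH2COO-/n_FCH2COOH) = 2.620 + log(0.374/0.298) = 2.620 + (+0.099)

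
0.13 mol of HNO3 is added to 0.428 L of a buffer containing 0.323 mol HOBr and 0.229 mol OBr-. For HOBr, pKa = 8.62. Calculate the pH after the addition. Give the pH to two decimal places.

Added H+ converts OBr- to HOBr: HOBr → 0.453 mol, OBr- → 0.099 mol.
pH = pKa + log(n_OBr-/n_HOBr) = 8.62 + log(0.099/0.453) = 8.62 + (-0.660)

pH = 7.96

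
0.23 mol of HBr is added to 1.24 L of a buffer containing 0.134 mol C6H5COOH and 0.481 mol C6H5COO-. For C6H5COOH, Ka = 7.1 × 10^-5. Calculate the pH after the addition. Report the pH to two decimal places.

pH = 3.99

Added H+ converts C6H5COO- to C6H5COOH: C6H5COOH → 0.364 mol, C6H5COO- → 0.251 mol.
pKa = −log(7.1 × 10^-5) = 4.149
pH = pKa + log([A⁻]/[HA]) = 4.149 + log(0.251/0.364) = 4.149 -0.161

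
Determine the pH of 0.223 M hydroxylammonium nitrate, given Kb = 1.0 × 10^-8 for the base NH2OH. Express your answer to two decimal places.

NH3OH+ is the conjugate acid of the weak base NH2OH.
Ka = Kw/Kb = 1.0×10^-14 / 1.0 × 10^-8 = 1.00 × 10^-6
From the ICE table, Ka = [H+]²/(0.223 − [H+]) = 1.00 × 10^-6.
Neglecting [H+] in the denominator: [H+] = √(1.00 × 10^-6 × 0.223) = 4.72 × 10^-4 M
([H+]/C₀ = 0.21% < 5%, so the approximation holds.)
pH = −log(4.72 × 10^-4) = 3.33

pH = 3.33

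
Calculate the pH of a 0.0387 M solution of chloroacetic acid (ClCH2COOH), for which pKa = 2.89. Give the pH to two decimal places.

ClCH2COOH ⇌ ClCH2COO- + H+
Ka = 10^(−2.89) = 1.29 × 10^-3
From the ICE table, Ka = [H+]²/(0.0387 − [H+]) = 1.29 × 10^-3.
The 5% rule fails; solving [H+]² + Ka·[H+] − Ka·C₀ = 0 exactly:
[H+] = [−0.00129 + √(0.00129² + 0.0002)]/2 = 6.45 × 10^-3 M
pH = −log[H+] = −log(6.45 × 10^-3) = 2.19

pH = 2.19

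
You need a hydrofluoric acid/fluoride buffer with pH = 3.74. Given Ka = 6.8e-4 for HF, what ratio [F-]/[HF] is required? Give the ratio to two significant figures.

pKa = -log(6.8 × 10^-4) = 3.167
pH = pKa + log(r) ⇒ log(r) = 3.74 − 3.167 = +0.573
r = [F-]/[HF] = 10^(+0.573) = 3.74

ratio = 3.7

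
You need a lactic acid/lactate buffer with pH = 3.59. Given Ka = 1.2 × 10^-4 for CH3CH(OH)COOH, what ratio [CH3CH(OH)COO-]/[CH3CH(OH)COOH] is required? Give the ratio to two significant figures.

ratio = 0.47

pKa = -log(1.2 × 10^-4) = 3.921
pH = pKa + log(r) ⇒ log(r) = 3.59 − 3.921 = -0.331
r = [CH3CH(OH)COO-]/[CH3CH(OH)COOH] = 10^(-0.331) = 0.467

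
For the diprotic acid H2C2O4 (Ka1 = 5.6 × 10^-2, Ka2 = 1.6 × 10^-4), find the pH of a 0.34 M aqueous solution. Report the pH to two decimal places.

Since Ka1 ≫ Ka2, the first ionization dominates [H+].
Ka1 = x²/(0.34 − x) = 5.6 × 10^-2
Solving the quadratic: x = (−Ka1 + √(Ka1² + 4·Ka1·C₀))/2 = 1.13 × 10^-1 M
pH = −log(1.13 × 10^-1) = 0.95

pH = 0.95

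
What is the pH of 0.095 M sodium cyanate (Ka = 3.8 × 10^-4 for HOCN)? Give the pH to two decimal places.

OCN- is the conjugate base of the weak acid HOCN.
Kb = Kw/Ka = 1.0×10^-14 / 3.8 × 10^-4 = 2.63 × 10^-11
From the ICE table, Kb = [OH-]²/(0.095 − [OH-]) = 2.63 × 10^-11.
Neglecting [OH-] in the denominator: [OH-] = √(2.63 × 10^-11 × 0.095) = 1.58 × 10^-6 M
Check: 0.0017% ionized — well under 5%, approximation valid.
pOH = −log(1.58 × 10^-6) = 5.80; pH = 14.00 − 5.80 = 8.20

pH = 8.20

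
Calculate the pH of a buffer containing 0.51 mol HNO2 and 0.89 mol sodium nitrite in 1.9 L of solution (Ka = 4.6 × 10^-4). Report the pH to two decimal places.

pH = 3.58

pKa = −log(4.6 × 10^-4) = 3.337
pH = pKa + log([A⁻]/[HA]) = 3.337 + log(0.89/0.51)
pH = 3.337 + (+0.242) = 3.58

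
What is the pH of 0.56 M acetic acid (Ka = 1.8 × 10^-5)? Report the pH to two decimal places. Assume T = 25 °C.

pH = 2.50

CH3COOH ⇌ CH3COO- + H+
Ka = [H+]²/(0.56 − [H+]) = 1.8 × 10^-5
Neglecting [H+] in the denominator: [H+] = √(1.8 × 10^-5 × 0.56) = 3.17 × 10^-3 M
pH = −log(3.17 × 10^-3) = 2.50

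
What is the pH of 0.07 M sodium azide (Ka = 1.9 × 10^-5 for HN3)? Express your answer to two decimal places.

pH = 8.78

N3- is the conjugate base of the weak acid HN3.
Kb = Kw/Ka = 1.0×10^-14 / 1.9 × 10^-5 = 5.26 × 10^-10
From the ICE table, Kb = [OH-]²/(0.07 − [OH-]) = 5.26 × 10^-10.
Since Kb ≪ C₀, [OH-] ≈ √(Kb·C₀) = 6.07 × 10^-6 M.
pOH = −log(6.07 × 10^-6) = 5.22; pH = 14.00 − 5.22 = 8.78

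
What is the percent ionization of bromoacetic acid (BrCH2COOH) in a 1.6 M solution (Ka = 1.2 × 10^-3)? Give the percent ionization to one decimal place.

2.7%

BrCH2COOH ⇌ BrCH2COO- + H+; let x = [H+] at equilibrium.
x ≈ √(Ka·C₀) = √(1.2 × 10^-3 × 1.6) = 4.38 × 10^-2 M
% ionization = x/C₀ × 100% = 4.38 × 10^-2/1.6 × 100% = 2.7%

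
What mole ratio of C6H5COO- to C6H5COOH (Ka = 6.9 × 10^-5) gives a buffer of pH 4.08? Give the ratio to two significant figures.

ratio = 0.83

pKa = -log(6.9 × 10^-5) = 4.161
pH = pKa + log(r) ⇒ log(r) = 4.08 − 4.161 = -0.081
r = [C6H5COO-]/[C6H5COOH] = 10^(-0.081) = 0.83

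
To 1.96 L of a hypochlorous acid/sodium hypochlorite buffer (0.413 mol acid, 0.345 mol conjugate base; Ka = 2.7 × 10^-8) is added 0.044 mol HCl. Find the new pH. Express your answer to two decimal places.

pH = 7.39

Added H+ converts OCl- to HOCl: HOCl → 0.457 mol, OCl- → 0.301 mol.
pKa = −log(2.7 × 10^-8) = 7.569
pH = pKa + log(n_OCl-/n_HOCl) = 7.569 + log(0.301/0.457) = 7.569 + (-0.181)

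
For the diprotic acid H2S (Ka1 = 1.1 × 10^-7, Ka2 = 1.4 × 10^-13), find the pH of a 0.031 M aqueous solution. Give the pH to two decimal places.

Ka1 ≫ Ka2, so treat the first dissociation as the only significant source of H+.
Ka1 = x²/(0.031 − x) = 1.1 × 10^-7
x ≈ √(1.1 × 10^-7 × 0.031) = 5.84 × 10^-5 M
pH = −log(5.84 × 10^-5) = 4.23

pH = 4.23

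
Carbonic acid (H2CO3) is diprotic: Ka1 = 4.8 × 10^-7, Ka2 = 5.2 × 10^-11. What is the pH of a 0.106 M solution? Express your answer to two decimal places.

Since Ka1 ≫ Ka2, the first ionization dominates [H+].
Ka1 = x²/(0.106 − x) = 4.8 × 10^-7
x ≈ √(4.8 × 10^-7 × 0.106) = 2.26 × 10^-4 M
pH = −log(2.26 × 10^-4) = 3.65

pH = 3.65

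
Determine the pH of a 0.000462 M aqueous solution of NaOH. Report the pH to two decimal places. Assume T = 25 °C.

NaOH is a strong base; [OH-] = 0.000462 M.
pOH = -log(0.000462) = 3.34
pH = 14.00 - 3.34 = 10.66

pH = 10.66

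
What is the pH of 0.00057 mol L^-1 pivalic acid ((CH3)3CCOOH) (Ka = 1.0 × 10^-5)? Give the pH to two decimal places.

pH = 4.15

(CH3)3CCOOH ⇌ (CH3)3CCOO- + H+
Let x = [H+] at equilibrium. Ka = x²/(0.00057 − x).
The 5% rule fails; solving x² + Ka·x − Ka·C₀ = 0 exactly:
x = [−1e-05 + √(1e-05² + 2.28e-08)]/2 = 7.07 × 10^-5 M
pH = −log[H+] = −log(7.07 × 10^-5) = 4.15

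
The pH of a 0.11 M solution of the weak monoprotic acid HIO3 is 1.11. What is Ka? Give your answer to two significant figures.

Ka = 1.9 × 10^-1

[H+] = 10^(-1.11) = 7.76 × 10^-2 M
At equilibrium [HA] = 0.11 − 7.76 × 10^-2 = 3.24 × 10^-2 M
Ka = [H+][A-]/[HA] = (7.76 × 10^-2)² / 3.24 × 10^-2 = 1.9 × 10^-1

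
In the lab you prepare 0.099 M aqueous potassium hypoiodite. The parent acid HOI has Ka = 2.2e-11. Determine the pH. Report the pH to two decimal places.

pH = 11.81

OI- is the conjugate base of the weak acid HOI.
Kb = Kw/Ka = 1.0×10^-14 / 2.2 × 10^-11 = 4.55 × 10^-4
Kb = [OH-]²/(0.099 − [OH-]) = 4.55 × 10^-4
Here C₀/Kb ≈ 218, so the small-[OH-] approximation fails. Use the quadratic:
[OH-] = (−Kb + √(Kb² + 4·Kb·C₀))/2 = 6.49 × 10^-3 M
pOH = −log(6.49 × 10^-3) = 2.19; pH = 14.00 − 2.19 = 11.81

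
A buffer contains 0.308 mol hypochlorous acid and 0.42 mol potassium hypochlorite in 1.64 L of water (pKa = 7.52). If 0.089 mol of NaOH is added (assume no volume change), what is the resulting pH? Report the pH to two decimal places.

After neutralization: n(HOCl) = 0.219 mol, n(OCl-) = 0.509 mol.
pH = pKa + log([A⁻]/[HA]) = 7.52 + log(0.509/0.219) = 7.52 +0.366

pH = 7.89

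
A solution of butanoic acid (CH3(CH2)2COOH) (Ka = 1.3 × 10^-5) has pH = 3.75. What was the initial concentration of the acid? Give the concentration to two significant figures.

[H+] = 10^(-3.75) = 1.78 × 10^-4 M = x
Ka = x²/(C₀ − x) ⇒ C₀ = x + x²/Ka
C₀ = 1.78 × 10^-4 + (1.78 × 10^-4)²/(1.3 × 10^-5) = 2.62 × 10^-3 M

C₀ = 2.6 × 10^-3 M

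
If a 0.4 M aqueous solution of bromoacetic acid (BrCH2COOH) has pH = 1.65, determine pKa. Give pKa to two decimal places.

pKa = 2.88

[H+] = 10^(-1.65) = 2.24 × 10^-2 M
At equilibrium [HA] = 0.4 − 2.24 × 10^-2 = 3.78 × 10^-1 M
Ka = [H+][A-]/[HA] = (2.24 × 10^-2)² / 3.78 × 10^-1 = 1.33 × 10^-3
pKa = -log(1.33 × 10^-3) = 2.88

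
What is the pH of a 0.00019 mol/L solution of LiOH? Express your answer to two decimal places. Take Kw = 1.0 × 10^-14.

pH = 10.28

LiOH is a strong base; [OH-] = 0.00019 M.
pOH = -log(0.00019) = 3.72
pH = 14.00 - 3.72 = 10.28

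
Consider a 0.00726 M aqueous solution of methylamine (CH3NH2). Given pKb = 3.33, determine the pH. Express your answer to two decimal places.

pH = 11.21

CH3NH2 + H2O ⇌ CH3NH3+ + OH-
Kb = 10^(−3.33) = 4.68 × 10^-4
Kb = x²/(0.00726 − x) = 4.68 × 10^-4
x is not negligible relative to C₀; solve x² + 0.000468·x − 3.4e-06 = 0.
x = (−Kb + √(Kb² + 4·Kb·C₀))/2 = 1.62 × 10^-3 M
pOH = −log(1.62 × 10^-3) = 2.79; pH = 14.00 − 2.79 = 11.21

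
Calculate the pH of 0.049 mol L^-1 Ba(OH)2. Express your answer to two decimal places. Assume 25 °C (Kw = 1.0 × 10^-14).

pH = 12.99

Ba(OH)2 is a strong base (each formula unit releases 2 OH-); [OH-] = 0.098 M.
pOH = -log(0.098) = 1.01
pH = 14.00 - 1.01 = 12.99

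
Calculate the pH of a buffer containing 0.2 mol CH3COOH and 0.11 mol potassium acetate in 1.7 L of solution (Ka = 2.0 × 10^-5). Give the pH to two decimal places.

pKa = −log(2.0 × 10^-5) = 4.699
Henderson–Hasselbalch: pH = pKa + log([CH3COO-]/[CH3COOH]) = 4.699 + log(0.11/0.2)
pH = 4.699 + (-0.260) = 4.44

pH = 4.44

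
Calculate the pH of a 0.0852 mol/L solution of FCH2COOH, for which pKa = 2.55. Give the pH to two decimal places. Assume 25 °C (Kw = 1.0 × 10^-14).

FCH2COOH ⇌ FCH2COO- + H+
Ka = 10^(−2.55) = 2.82 × 10^-3
Ka = x²/(0.0852 − x) = 2.82 × 10^-3
The 5% rule fails; solving x² + Ka·x − Ka·C₀ = 0 exactly:
x = [−0.00282 + √(0.00282² + 0.000961)]/2 = 1.42 × 10^-2 M
pH = −log(1.42 × 10^-2) = 1.85

pH = 1.85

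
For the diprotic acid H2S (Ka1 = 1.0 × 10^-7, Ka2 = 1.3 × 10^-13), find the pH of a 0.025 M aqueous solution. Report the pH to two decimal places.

Ka1 ≫ Ka2, so treat the first dissociation as the only significant source of H+.
Ka1 = x²/(0.025 − x) = 1.0 × 10^-7
x ≈ √(1.0 × 10^-7 × 0.025) = 5.00 × 10^-5 M
pH = −log(5.00 × 10^-5) = 4.30

pH = 4.30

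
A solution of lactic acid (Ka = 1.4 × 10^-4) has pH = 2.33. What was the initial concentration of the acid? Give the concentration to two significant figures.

[H+] = 10^(-2.33) = 4.68 × 10^-3 M = x
Ka = x²/(C₀ − x) ⇒ C₀ = x + x²/Ka
C₀ = 4.68 × 10^-3 + (4.68 × 10^-3)²/(1.4 × 10^-4) = 1.61 × 10^-1 M

C₀ = 1.6 × 10^-1 M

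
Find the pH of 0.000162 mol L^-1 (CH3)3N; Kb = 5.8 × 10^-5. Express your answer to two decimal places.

pH = 9.86

(CH3)3N + H2O ⇌ (CH3)3NH+ + OH-
From the ICE table, Kb = [OH-]²/(0.000162 − [OH-]) = 5.8 × 10^-5.
Here C₀/Kb ≈ 2.79, so the small-[OH-] approximation fails. Use the quadratic:
[OH-] = [−5.8e-05 + √(5.8e-05² + 3.76e-08)]/2 = 7.22 × 10^-5 M
pOH = 4.14, so pH = 14.00 − pOH = 9.86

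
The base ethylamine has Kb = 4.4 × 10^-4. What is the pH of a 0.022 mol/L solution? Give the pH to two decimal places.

C2H5NH2 + H2O ⇌ C2H5NH3+ + OH-
Kb = x²/(0.022 − x) = 4.4 × 10^-4
x is not negligible relative to C₀; solve x² + 0.00044·x − 9.68e-06 = 0.
x = (−Kb + √(Kb² + 4·Kb·C₀))/2 = 2.90 × 10^-3 M
pOH = 2.54, so pH = 14.00 − pOH = 11.46

pH = 11.46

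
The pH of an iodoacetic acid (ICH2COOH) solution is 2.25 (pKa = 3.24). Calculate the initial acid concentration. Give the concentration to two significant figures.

C₀ = 6.1 × 10^-2 M

[H+] = 10^(-2.25) = 5.62 × 10^-3 M = x
Ka = 10^(−3.24) = 5.75 × 10^-4
Ka = x²/(C₀ − x) ⇒ C₀ = x + x²/Ka
C₀ = 5.62 × 10^-3 + (5.62 × 10^-3)²/(5.75 × 10^-4) = 6.05 × 10^-2 M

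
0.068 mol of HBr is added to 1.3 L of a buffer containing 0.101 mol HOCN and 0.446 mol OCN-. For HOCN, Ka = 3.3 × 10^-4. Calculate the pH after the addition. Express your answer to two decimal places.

After neutralization: n(HOCN) = 0.169 mol, n(OCN-) = 0.378 mol.
pKa = −log(3.3 × 10^-4) = 3.481
pH = pKa + log([A⁻]/[HA]) = 3.481 + log(0.378/0.169) = 3.481 +0.350

pH = 3.83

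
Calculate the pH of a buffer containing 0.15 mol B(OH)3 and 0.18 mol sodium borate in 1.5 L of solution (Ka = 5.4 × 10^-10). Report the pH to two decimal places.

pH = 9.35

pKa = −log(5.4 × 10^-10) = 9.268
Henderson–Hasselbalch: pH = pKa + log([B(OH)4-]/[B(OH)3]) = 9.268 + log(0.18/0.15)
pH = 9.268 + (+0.079) = 9.35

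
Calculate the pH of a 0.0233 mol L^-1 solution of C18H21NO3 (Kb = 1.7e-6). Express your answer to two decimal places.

pH = 10.30

C18H21NO3 + H2O ⇌ C18H22NO3+ + OH-
Kb = [OH-]²/(0.0233 − [OH-]) = 1.7 × 10^-6
Neglecting [OH-] in the denominator: [OH-] = √(1.7 × 10^-6 × 0.0233) = 1.99 × 10^-4 M
([OH-]/C₀ = 0.85% < 5%, so the approximation holds.)
pOH = 3.70, so pH = 14.00 − pOH = 10.30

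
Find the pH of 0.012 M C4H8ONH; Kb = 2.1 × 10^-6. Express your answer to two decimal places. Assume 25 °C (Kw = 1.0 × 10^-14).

pH = 10.20

C4H8ONH + H2O ⇌ C4H8ONH2+ + OH-
From the ICE table, Kb = [OH-]²/(0.012 − [OH-]) = 2.1 × 10^-6.
Since Kb ≪ C₀, [OH-] ≈ √(Kb·C₀) = 1.59 × 10^-4 M.
pOH = 3.80, so pH = 14.00 − pOH = 10.20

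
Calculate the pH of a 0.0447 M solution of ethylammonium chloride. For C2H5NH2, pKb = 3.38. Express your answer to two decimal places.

pH = 5.98

C2H5NH3+ is the conjugate acid of the weak base C2H5NH2.
Kb = 10^(−3.38) = 4.17 × 10^-4
Ka = Kw/Kb = 1.0×10^-14 / 4.17 × 10^-4 = 2.40 × 10^-11
Ka = x²/(0.0447 − x) = 2.40 × 10^-11
Since Ka ≪ C₀, x ≈ √(Ka·C₀) = 1.04 × 10^-6 M.
pH = −log[H+] = −log(1.04 × 10^-6) = 5.98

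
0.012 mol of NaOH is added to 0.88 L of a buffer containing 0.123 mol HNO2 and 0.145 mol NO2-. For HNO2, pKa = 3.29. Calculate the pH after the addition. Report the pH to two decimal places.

OH- converts HNO2 to NO2-: HNO2 → 0.111 mol, NO2- → 0.157 mol.
pH = pKa + log([A⁻]/[HA]) = 3.29 + log(0.157/0.111) = 3.29 +0.151

pH = 3.44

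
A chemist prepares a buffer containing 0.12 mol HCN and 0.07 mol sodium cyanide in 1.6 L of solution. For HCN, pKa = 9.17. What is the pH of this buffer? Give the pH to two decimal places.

pH = 8.94

Using pH = pKa + log([base]/[acid]) with [base]/[acid] = 0.07/0.12:
pH = 9.17 + (-0.234) = 8.94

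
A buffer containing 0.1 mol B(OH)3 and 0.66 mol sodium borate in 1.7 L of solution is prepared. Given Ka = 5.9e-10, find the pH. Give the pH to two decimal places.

pKa = −log(5.9 × 10^-10) = 9.229
Henderson–Hasselbalch: pH = pKa + log([B(OH)4-]/[B(OH)3]) = 9.229 + log(0.66/0.1)
pH = 9.229 + (+0.820) = 10.05

pH = 10.05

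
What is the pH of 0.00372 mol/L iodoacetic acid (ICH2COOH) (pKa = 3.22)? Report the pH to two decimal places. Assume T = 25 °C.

ICH2COOH ⇌ ICH2COO- + H+
Ka = 10^(−3.22) = 6.03 × 10^-4
From the ICE table, Ka = [H+]²/(0.00372 − [H+]) = 6.03 × 10^-4.
Here C₀/Ka ≈ 6.17, so the small-[H+] approximation fails. Use the quadratic:
[H+] = (−Ka + √(Ka² + 4·Ka·C₀))/2 = 1.23 × 10^-3 M
pH = −log(1.23 × 10^-3) = 2.91

pH = 2.91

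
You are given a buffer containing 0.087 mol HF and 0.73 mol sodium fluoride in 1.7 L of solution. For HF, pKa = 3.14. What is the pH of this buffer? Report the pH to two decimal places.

Using pH = pKa + log([base]/[acid]) with [base]/[acid] = 0.73/0.087:
pH = 3.14 + (+0.924) = 4.06

pH = 4.06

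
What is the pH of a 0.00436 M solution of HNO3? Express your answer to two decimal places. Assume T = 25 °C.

HNO3 is a strong acid and dissociates completely, so [H+] = 0.00436 M.
pH = -log(0.00436) = 2.36

pH = 2.36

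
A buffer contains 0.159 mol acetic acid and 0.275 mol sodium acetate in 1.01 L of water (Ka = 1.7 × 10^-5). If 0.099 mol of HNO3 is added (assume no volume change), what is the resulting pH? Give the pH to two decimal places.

pH = 4.60

After neutralization: n(CH3COOH) = 0.258 mol, n(CH3COO-) = 0.176 mol.
pKa = −log(1.7 × 10^-5) = 4.770
pH = pKa + log([A⁻]/[HA]) = 4.770 + log(0.176/0.258) = 4.770 -0.166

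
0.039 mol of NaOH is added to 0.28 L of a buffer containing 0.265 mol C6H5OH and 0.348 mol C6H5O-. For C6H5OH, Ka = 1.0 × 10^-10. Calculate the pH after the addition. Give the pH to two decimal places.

pH = 10.23

After neutralization: n(C6H5OH) = 0.226 mol, n(C6H5O-) = 0.387 mol.
pKa = −log(1.0 × 10^-10) = 10.000
pH = pKa + log(n_C6H5O-/n_C6H5OH) = 10.000 + log(0.387/0.226) = 10.000 + (+0.234)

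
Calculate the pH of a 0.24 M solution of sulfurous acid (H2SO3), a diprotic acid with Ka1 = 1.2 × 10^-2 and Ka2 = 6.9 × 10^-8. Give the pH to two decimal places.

pH = 1.32

Since Ka1 ≫ Ka2, the first ionization dominates [H+].
Ka1 = x²/(0.24 − x) = 1.2 × 10^-2
Solving the quadratic: x = (−Ka1 + √(Ka1² + 4·Ka1·C₀))/2 = 4.80 × 10^-2 M
pH = −log(4.80 × 10^-2) = 1.32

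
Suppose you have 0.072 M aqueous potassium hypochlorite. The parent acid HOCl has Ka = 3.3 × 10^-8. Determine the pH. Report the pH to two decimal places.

pH = 10.17

OCl- is the conjugate base of the weak acid HOCl.
Kb = Kw/Ka = 1.0×10^-14 / 3.3 × 10^-8 = 3.03 × 10^-7
Kb = [OH-]²/(0.072 − [OH-]) = 3.03 × 10^-7
Since Kb ≪ C₀, [OH-] ≈ √(Kb·C₀) = 1.48 × 10^-4 M.
Check: 0.21% ionized — well under 5%, approximation valid.
pOH = −log(1.48 × 10^-4) = 3.83; pH = 14.00 − 3.83 = 10.17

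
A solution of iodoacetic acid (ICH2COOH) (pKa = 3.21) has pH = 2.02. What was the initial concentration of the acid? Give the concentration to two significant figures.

[H+] = 10^(-2.02) = 9.55 × 10^-3 M = x
Ka = 10^(−3.21) = 6.17 × 10^-4
Ka = x²/(C₀ − x) ⇒ C₀ = x + x²/Ka
C₀ = 9.55 × 10^-3 + (9.55 × 10^-3)²/(6.17 × 10^-4) = 1.57 × 10^-1 M

C₀ = 1.6 × 10^-1 M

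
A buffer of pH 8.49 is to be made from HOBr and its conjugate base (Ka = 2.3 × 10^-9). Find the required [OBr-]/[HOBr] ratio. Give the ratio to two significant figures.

pKa = -log(2.3 × 10^-9) = 8.638
pH = pKa + log(r) ⇒ log(r) = 8.49 − 8.638 = -0.148
r = [OBr-]/[HOBr] = 10^(-0.148) = 0.711

ratio = 0.71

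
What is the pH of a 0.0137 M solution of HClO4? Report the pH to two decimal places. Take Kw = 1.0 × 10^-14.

HClO4 is a strong acid and dissociates completely, so [H+] = 0.0137 M.
pH = -log(0.0137) = 1.86

pH = 1.86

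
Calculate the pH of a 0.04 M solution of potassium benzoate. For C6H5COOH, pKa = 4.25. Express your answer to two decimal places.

pH = 8.43

C6H5COO- is the conjugate base of the weak acid C6H5COOH.
Ka = 10^(−4.25) = 5.62 × 10^-5
Kb = Kw/Ka = 1.0×10^-14 / 5.62 × 10^-5 = 1.78 × 10^-10
Kb = x²/(0.04 − x) = 1.78 × 10^-10
Neglecting x in the denominator: x = √(1.78 × 10^-10 × 0.04) = 2.67 × 10^-6 M
Check: 0.0067% ionized — well under 5%, approximation valid.
pOH = 5.57, so pH = 14.00 − pOH = 8.43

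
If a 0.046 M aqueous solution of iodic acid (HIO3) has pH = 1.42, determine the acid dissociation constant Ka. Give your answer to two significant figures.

Ka = 1.8 × 10^-1

[H+] = 10^(-1.42) = 3.80 × 10^-2 M
At equilibrium [HA] = 0.046 − 3.80 × 10^-2 = 8.00 × 10^-3 M
Ka = [H+][A-]/[HA] = (3.80 × 10^-2)² / 8.00 × 10^-3 = 1.8 × 10^-1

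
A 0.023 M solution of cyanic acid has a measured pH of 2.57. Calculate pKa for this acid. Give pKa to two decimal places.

[H+] = 10^(-2.57) = 2.69 × 10^-3 M
At equilibrium [HA] = 0.023 − 2.69 × 10^-3 = 2.03 × 10^-2 M
Ka = [H+][A-]/[HA] = (2.69 × 10^-3)² / 2.03 × 10^-2 = 3.56 × 10^-4
pKa = -log(3.56 × 10^-4) = 3.45

pKa = 3.45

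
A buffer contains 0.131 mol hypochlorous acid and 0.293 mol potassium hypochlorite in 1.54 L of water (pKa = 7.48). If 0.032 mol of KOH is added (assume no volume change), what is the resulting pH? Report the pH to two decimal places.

pH = 8.00

After neutralization: n(HOCl) = 0.099 mol, n(OCl-) = 0.325 mol.
Henderson–Hasselbalch with mole ratio 0.325/0.099: pH = 7.48 + (+0.516)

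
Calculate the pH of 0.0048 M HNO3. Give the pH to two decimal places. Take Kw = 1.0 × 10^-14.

pH = 2.32

HNO3 is a strong acid and dissociates completely, so [H+] = 0.0048 M.
pH = -log(0.0048) = 2.32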